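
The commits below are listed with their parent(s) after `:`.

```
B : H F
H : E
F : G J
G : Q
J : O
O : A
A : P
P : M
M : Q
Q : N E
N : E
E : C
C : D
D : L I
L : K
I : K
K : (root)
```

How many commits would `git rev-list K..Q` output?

Reachable from Q: {C, D, E, I, K, L, N, Q}.
Reachable from K: {K}.
In Q's history but not K's: {C, D, E, I, L, N, Q} — 7 commits.

7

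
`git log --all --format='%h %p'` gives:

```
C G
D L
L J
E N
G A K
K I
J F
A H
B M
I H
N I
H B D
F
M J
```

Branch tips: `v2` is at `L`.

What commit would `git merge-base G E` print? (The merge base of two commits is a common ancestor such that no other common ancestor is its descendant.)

I

Ancestors of G: {A, B, D, F, G, H, I, J, K, L, M}.
Ancestors of E: {B, D, E, F, H, I, J, L, M, N}.
Common ancestors: {B, D, F, H, I, J, L, M}.
Among these, I is not an ancestor of any other common ancestor — it is the merge base.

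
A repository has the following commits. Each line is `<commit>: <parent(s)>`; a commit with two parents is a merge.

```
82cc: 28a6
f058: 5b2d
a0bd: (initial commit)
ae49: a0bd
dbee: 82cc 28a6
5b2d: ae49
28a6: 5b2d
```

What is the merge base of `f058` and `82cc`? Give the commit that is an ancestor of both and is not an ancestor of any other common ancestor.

5b2d

Ancestors of f058: {5b2d, a0bd, ae49, f058}.
Ancestors of 82cc: {28a6, 5b2d, 82cc, a0bd, ae49}.
Common ancestors: {5b2d, a0bd, ae49}.
Among these, 5b2d is not an ancestor of any other common ancestor — it is the merge base.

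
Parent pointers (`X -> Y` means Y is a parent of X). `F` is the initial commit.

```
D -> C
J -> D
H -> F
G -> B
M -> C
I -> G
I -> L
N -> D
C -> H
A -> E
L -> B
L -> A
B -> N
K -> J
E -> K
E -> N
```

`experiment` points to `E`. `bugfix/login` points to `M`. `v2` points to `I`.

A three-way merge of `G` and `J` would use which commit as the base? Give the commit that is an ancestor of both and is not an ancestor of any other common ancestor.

Ancestors of G: {B, C, D, F, G, H, N}.
Ancestors of J: {C, D, F, H, J}.
Common ancestors: {C, D, F, H}.
Among these, D is not an ancestor of any other common ancestor — it is the merge base.

D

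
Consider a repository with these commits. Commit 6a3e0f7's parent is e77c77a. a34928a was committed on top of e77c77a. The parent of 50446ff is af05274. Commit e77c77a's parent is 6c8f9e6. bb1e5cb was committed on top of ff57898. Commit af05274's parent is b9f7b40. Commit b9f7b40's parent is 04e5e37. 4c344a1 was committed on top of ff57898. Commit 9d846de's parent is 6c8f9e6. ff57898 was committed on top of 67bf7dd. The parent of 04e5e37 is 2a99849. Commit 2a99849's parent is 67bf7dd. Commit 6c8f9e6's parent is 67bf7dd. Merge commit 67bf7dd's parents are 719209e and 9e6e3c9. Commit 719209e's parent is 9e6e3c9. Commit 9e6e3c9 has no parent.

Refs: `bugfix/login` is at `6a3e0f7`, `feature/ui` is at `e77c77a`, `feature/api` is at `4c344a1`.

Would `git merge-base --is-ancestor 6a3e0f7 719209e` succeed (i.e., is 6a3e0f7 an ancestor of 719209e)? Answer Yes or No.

No

Ancestors of 719209e: {719209e, 9e6e3c9}.
6a3e0f7 is not in that set, so it is not an ancestor of 719209e.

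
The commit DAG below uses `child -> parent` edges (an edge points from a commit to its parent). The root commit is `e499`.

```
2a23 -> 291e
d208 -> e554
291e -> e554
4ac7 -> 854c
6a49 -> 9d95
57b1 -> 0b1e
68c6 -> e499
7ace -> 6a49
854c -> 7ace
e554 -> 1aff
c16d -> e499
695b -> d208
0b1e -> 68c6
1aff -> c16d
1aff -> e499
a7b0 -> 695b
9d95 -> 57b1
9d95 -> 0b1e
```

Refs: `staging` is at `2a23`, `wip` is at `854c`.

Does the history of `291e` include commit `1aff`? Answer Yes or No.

Yes

Ancestors of 291e (commits reachable by following parents): {1aff, 291e, c16d, e499, e554}.
1aff is in that set, so it is an ancestor of 291e.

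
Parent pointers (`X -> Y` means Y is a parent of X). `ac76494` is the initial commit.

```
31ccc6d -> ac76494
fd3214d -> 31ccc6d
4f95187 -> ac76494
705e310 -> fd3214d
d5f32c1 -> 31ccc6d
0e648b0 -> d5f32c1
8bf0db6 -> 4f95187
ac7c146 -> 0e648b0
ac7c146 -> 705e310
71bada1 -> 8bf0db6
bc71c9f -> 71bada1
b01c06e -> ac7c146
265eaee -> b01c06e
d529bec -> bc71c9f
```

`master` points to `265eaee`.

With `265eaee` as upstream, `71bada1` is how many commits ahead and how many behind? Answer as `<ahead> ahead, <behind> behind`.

3 ahead, 8 behind

Reachable from 71bada1: {4f95187, 71bada1, 8bf0db6, ac76494}.
Reachable from 265eaee: {0e648b0, 265eaee, 31ccc6d, 705e310, ac76494, ac7c146, b01c06e, d5f32c1, fd3214d}.
Only in 71bada1's history (ahead): {4f95187, 71bada1, 8bf0db6} — 3.
Only in 265eaee's history (behind): {0e648b0, 265eaee, 31ccc6d, 705e310, ac7c146, b01c06e, d5f32c1, fd3214d} — 8.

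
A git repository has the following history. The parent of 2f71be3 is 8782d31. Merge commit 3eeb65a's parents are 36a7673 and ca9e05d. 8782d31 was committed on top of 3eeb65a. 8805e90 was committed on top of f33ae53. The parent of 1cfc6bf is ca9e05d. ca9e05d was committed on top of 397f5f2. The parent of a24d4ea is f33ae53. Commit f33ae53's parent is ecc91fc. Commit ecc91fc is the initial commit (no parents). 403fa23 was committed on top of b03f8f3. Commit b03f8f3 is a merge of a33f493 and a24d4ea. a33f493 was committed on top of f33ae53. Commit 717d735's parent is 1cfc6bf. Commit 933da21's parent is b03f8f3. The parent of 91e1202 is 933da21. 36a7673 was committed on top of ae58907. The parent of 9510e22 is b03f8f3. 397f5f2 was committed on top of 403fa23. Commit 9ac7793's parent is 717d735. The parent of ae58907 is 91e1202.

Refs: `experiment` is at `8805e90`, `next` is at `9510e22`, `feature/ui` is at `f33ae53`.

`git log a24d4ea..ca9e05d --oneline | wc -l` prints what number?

Reachable from ca9e05d: {397f5f2, 403fa23, a24d4ea, a33f493, b03f8f3, ca9e05d, ecc91fc, f33ae53}.
Reachable from a24d4ea: {a24d4ea, ecc91fc, f33ae53}.
In ca9e05d's history but not a24d4ea's: {397f5f2, 403fa23, a33f493, b03f8f3, ca9e05d} — 5 commits.

5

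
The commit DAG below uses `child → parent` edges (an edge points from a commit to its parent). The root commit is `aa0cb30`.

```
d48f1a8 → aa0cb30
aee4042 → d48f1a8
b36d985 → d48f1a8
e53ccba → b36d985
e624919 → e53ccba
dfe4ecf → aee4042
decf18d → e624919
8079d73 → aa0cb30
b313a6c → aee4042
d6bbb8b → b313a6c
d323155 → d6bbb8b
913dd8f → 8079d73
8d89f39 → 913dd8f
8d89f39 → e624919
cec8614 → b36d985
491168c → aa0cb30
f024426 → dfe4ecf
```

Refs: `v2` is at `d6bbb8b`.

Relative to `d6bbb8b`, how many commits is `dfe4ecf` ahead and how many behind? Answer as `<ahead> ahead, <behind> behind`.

1 ahead, 2 behind

Reachable from dfe4ecf: {aa0cb30, aee4042, d48f1a8, dfe4ecf}.
Reachable from d6bbb8b: {aa0cb30, aee4042, b313a6c, d48f1a8, d6bbb8b}.
Only in dfe4ecf's history (ahead): {dfe4ecf} — 1.
Only in d6bbb8b's history (behind): {b313a6c, d6bbb8b} — 2.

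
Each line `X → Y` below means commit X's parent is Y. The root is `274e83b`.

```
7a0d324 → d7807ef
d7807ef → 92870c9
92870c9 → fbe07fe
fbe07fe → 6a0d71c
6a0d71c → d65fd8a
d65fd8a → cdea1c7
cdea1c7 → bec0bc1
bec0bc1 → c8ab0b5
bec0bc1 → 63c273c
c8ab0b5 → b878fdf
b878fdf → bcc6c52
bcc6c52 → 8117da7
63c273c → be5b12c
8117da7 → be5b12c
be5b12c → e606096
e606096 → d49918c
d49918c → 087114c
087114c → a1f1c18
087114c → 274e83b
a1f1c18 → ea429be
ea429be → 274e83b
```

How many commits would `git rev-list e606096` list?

Walking parent pointers from e606096: reachable set = {087114c, 274e83b, a1f1c18, d49918c, e606096, ea429be}.
That is 6 commits.

6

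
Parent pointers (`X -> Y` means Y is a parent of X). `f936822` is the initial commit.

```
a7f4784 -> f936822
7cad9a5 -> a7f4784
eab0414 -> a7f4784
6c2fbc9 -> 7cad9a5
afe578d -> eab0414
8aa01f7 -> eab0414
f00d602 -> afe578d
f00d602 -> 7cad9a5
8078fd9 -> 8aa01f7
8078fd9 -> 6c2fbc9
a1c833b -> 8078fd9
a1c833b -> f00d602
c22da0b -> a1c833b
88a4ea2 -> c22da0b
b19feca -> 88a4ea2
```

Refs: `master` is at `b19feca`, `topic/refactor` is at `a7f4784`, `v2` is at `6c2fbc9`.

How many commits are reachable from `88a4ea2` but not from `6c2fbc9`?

Reachable from 88a4ea2: {6c2fbc9, 7cad9a5, 8078fd9, 88a4ea2, 8aa01f7, a1c833b, a7f4784, afe578d, c22da0b, eab0414, f00d602, f936822}.
Reachable from 6c2fbc9: {6c2fbc9, 7cad9a5, a7f4784, f936822}.
In 88a4ea2's history but not 6c2fbc9's: {8078fd9, 88a4ea2, 8aa01f7, a1c833b, afe578d, c22da0b, eab0414, f00d602} — 8 commits.

8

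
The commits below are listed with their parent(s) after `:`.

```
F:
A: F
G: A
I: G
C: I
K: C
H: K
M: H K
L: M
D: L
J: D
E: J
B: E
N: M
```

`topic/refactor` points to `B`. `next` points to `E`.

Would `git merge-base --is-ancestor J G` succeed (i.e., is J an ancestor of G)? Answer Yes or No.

No

Ancestors of G: {A, F, G}.
J is not in that set, so it is not an ancestor of G.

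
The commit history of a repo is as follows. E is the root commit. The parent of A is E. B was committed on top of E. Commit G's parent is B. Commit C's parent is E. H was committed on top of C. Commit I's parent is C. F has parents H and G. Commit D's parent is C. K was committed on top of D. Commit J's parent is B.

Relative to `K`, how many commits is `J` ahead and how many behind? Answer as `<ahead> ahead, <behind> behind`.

2 ahead, 3 behind

Reachable from J: {B, E, J}.
Reachable from K: {C, D, E, K}.
Only in J's history (ahead): {B, J} — 2.
Only in K's history (behind): {C, D, K} — 3.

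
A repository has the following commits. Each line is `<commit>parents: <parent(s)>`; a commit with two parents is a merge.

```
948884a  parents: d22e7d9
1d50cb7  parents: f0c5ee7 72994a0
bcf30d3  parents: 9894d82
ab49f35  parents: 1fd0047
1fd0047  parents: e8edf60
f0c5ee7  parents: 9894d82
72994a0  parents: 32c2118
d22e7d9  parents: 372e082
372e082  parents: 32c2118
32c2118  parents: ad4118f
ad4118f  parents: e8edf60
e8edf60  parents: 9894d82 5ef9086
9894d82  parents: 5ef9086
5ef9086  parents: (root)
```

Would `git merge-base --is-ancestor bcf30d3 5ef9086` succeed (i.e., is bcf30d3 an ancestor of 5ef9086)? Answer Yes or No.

No

Ancestors of 5ef9086: {5ef9086}.
bcf30d3 is not in that set, so it is not an ancestor of 5ef9086.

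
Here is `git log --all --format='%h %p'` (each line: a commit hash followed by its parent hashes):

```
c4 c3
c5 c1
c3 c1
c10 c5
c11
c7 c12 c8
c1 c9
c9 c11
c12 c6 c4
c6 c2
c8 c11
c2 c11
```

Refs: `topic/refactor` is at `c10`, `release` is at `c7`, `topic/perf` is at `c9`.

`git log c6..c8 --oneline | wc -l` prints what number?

Reachable from c8: {c11, c8}.
Reachable from c6: {c11, c2, c6}.
In c8's history but not c6's: {c8} — 1 commit.

1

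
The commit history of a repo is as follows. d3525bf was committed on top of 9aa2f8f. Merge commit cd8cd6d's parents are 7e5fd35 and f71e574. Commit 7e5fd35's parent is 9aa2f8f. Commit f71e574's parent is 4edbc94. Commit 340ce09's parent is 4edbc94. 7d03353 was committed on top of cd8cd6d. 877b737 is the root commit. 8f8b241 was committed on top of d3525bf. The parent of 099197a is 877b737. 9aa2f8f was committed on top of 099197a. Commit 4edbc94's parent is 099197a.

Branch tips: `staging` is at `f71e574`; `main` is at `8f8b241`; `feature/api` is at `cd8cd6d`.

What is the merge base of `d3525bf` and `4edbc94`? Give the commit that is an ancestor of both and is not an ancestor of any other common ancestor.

Ancestors of d3525bf: {099197a, 877b737, 9aa2f8f, d3525bf}.
Ancestors of 4edbc94: {099197a, 4edbc94, 877b737}.
Common ancestors: {099197a, 877b737}.
Among these, 099197a is not an ancestor of any other common ancestor — it is the merge base.

099197a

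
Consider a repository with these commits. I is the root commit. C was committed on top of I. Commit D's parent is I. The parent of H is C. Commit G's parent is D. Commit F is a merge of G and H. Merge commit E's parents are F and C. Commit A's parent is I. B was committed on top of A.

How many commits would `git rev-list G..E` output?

4

Reachable from E: {C, D, E, F, G, H, I}.
Reachable from G: {D, G, I}.
In E's history but not G's: {C, E, F, H} — 4 commits.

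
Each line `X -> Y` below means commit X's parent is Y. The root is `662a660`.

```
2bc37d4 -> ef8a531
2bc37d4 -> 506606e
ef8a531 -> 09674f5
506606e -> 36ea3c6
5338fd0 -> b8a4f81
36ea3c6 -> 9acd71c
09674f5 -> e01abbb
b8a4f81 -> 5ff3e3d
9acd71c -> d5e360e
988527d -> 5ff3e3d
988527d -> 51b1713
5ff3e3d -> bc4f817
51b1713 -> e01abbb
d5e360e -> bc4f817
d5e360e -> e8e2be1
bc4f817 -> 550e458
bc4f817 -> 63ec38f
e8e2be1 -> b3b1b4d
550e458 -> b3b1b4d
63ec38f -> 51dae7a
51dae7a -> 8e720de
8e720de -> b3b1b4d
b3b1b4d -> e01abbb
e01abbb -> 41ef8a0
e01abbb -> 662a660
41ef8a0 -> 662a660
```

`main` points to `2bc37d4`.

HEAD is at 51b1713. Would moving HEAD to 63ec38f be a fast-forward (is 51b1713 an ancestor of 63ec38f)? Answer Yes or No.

A fast-forward from 51b1713 to 63ec38f is possible iff 51b1713 is an ancestor of 63ec38f.
Ancestors of 63ec38f: {41ef8a0, 51dae7a, 63ec38f, 662a660, 8e720de, b3b1b4d, e01abbb}.
51b1713 is not among them, so fast-forward is not possible.

No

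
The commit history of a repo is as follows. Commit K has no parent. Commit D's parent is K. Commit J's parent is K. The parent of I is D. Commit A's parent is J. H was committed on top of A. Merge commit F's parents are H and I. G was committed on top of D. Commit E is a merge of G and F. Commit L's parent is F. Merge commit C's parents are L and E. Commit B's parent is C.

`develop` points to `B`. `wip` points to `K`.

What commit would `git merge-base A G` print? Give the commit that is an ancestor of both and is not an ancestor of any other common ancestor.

Ancestors of A: {A, J, K}.
Ancestors of G: {D, G, K}.
Common ancestors: {K}.
The only common ancestor is K, so it is the merge base.

K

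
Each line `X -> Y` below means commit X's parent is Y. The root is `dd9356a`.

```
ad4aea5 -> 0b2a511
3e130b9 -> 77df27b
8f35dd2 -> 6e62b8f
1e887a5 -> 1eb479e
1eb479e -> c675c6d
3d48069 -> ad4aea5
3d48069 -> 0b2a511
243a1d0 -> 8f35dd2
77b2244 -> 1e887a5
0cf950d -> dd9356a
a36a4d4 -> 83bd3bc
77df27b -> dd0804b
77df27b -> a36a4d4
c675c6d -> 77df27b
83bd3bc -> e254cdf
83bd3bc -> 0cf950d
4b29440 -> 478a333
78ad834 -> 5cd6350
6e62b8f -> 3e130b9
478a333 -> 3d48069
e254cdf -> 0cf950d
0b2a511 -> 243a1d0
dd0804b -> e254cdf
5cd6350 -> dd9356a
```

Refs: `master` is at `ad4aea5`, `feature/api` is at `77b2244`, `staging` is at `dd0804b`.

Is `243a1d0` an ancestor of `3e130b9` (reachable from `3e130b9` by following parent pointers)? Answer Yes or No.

No

Ancestors of 3e130b9: {0cf950d, 3e130b9, 77df27b, 83bd3bc, a36a4d4, dd0804b, dd9356a, e254cdf}.
243a1d0 is not in that set, so it is not an ancestor of 3e130b9.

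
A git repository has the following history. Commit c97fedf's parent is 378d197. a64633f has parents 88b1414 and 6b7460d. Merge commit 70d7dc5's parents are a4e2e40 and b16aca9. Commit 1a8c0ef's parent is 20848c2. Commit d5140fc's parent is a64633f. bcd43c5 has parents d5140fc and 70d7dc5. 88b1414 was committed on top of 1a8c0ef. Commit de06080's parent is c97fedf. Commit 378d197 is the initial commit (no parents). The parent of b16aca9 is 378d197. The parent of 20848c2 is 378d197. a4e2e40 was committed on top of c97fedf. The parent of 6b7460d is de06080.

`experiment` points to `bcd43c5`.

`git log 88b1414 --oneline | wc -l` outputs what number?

Walking parent pointers from 88b1414: reachable set = {1a8c0ef, 20848c2, 378d197, 88b1414}.
That is 4 commits.

4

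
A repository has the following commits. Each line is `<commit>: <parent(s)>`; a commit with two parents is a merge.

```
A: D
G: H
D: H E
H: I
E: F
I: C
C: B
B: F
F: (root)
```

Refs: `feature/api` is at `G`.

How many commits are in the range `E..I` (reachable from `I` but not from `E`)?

Reachable from I: {B, C, F, I}.
Reachable from E: {E, F}.
In I's history but not E's: {B, C, I} — 3 commits.

3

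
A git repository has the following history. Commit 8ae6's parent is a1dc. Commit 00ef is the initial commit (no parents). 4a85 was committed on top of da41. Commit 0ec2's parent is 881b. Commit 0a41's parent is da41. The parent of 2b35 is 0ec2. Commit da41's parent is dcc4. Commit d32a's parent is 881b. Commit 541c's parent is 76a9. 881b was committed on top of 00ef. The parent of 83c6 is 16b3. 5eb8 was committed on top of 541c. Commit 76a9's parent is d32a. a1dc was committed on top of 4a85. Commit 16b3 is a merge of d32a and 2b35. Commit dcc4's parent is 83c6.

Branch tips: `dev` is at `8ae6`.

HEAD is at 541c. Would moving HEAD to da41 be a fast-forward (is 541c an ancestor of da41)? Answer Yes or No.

A fast-forward from 541c to da41 is possible iff 541c is an ancestor of da41.
Ancestors of da41: {00ef, 0ec2, 16b3, 2b35, 83c6, 881b, d32a, da41, dcc4}.
541c is not among them, so fast-forward is not possible.

No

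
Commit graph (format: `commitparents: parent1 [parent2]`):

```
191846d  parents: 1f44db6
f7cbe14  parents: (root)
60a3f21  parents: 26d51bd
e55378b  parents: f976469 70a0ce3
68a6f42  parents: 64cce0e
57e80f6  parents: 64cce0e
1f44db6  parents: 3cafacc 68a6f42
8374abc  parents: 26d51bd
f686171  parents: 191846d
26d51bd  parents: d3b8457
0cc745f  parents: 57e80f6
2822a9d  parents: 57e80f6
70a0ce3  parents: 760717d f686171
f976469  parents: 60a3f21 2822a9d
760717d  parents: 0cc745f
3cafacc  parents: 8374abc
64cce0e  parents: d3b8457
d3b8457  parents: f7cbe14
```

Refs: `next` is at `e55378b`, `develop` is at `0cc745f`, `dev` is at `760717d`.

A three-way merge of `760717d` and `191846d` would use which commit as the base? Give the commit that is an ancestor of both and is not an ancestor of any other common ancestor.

Ancestors of 760717d: {0cc745f, 57e80f6, 64cce0e, 760717d, d3b8457, f7cbe14}.
Ancestors of 191846d: {191846d, 1f44db6, 26d51bd, 3cafacc, 64cce0e, 68a6f42, 8374abc, d3b8457, f7cbe14}.
Common ancestors: {64cce0e, d3b8457, f7cbe14}.
Among these, 64cce0e is not an ancestor of any other common ancestor — it is the merge base.

64cce0e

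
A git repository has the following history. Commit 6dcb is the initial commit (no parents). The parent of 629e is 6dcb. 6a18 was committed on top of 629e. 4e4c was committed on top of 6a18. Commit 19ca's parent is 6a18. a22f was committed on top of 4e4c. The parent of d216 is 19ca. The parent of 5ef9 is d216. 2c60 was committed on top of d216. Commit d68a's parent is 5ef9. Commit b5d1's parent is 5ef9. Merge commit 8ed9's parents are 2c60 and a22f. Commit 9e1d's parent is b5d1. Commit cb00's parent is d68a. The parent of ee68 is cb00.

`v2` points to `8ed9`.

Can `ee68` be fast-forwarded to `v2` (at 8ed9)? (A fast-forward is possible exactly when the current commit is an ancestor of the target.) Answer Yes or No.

A fast-forward from ee68 to 8ed9 is possible iff ee68 is an ancestor of 8ed9.
Ancestors of 8ed9: {19ca, 2c60, 4e4c, 629e, 6a18, 6dcb, 8ed9, a22f, d216}.
ee68 is not among them, so fast-forward is not possible.

No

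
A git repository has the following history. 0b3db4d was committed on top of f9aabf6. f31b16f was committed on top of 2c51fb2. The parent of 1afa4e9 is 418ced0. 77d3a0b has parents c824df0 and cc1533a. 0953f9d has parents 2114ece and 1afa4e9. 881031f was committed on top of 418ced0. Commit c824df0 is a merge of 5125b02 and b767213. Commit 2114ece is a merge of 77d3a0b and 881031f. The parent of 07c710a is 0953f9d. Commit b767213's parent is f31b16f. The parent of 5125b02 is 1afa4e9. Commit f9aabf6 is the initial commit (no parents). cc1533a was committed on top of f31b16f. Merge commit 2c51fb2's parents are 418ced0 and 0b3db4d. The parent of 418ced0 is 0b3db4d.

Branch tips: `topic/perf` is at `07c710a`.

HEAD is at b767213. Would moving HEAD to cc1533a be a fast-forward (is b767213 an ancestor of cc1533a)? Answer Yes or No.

A fast-forward from b767213 to cc1533a is possible iff b767213 is an ancestor of cc1533a.
Ancestors of cc1533a: {0b3db4d, 2c51fb2, 418ced0, cc1533a, f31b16f, f9aabf6}.
b767213 is not among them, so fast-forward is not possible.

No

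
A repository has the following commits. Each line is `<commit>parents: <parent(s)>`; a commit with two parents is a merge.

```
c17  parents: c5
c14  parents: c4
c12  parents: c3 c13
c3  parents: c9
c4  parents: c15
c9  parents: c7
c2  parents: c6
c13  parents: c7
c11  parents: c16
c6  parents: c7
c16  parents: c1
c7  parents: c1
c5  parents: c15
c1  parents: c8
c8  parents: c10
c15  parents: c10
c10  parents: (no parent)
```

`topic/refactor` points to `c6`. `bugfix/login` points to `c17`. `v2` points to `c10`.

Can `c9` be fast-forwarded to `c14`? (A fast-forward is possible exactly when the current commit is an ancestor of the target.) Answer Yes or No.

No

A fast-forward from c9 to c14 is possible iff c9 is an ancestor of c14.
Ancestors of c14: {c10, c14, c15, c4}.
c9 is not among them, so fast-forward is not possible.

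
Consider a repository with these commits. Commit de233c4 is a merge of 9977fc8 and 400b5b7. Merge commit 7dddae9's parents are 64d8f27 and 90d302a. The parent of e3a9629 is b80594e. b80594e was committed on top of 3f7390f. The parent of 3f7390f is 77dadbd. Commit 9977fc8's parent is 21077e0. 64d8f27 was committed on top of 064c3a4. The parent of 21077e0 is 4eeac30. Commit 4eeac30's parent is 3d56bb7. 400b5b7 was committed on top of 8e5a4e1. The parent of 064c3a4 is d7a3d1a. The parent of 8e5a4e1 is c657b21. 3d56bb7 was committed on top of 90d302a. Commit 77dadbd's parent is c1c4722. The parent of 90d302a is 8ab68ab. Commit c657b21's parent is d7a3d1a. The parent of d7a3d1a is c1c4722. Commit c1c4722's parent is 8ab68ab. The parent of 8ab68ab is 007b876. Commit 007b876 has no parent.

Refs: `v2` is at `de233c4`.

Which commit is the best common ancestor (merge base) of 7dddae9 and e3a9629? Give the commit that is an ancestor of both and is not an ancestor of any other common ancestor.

Ancestors of 7dddae9: {007b876, 064c3a4, 64d8f27, 7dddae9, 8ab68ab, 90d302a, c1c4722, d7a3d1a}.
Ancestors of e3a9629: {007b876, 3f7390f, 77dadbd, 8ab68ab, b80594e, c1c4722, e3a9629}.
Common ancestors: {007b876, 8ab68ab, c1c4722}.
Among these, c1c4722 is not an ancestor of any other common ancestor — it is the merge base.

c1c4722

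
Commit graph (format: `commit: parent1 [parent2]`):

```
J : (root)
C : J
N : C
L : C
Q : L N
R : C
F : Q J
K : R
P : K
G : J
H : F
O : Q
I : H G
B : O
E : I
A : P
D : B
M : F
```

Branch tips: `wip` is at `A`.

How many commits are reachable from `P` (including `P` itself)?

5

Walking parent pointers from P: reachable set = {C, J, K, P, R}.
That is 5 commits.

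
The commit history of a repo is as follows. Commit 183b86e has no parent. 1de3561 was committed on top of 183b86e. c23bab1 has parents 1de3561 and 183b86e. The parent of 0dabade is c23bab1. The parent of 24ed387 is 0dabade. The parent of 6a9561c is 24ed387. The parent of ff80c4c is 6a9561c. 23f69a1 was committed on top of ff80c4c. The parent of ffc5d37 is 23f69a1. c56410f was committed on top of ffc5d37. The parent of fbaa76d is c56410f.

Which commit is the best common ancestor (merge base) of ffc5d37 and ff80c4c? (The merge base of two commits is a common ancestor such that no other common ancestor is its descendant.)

ff80c4c

Ancestors of ffc5d37: {0dabade, 183b86e, 1de3561, 23f69a1, 24ed387, 6a9561c, c23bab1, ff80c4c, ffc5d37}.
Ancestors of ff80c4c: {0dabade, 183b86e, 1de3561, 24ed387, 6a9561c, c23bab1, ff80c4c}.
Common ancestors: {0dabade, 183b86e, 1de3561, 24ed387, 6a9561c, c23bab1, ff80c4c}.
Among these, ff80c4c is not an ancestor of any other common ancestor — it is the merge base.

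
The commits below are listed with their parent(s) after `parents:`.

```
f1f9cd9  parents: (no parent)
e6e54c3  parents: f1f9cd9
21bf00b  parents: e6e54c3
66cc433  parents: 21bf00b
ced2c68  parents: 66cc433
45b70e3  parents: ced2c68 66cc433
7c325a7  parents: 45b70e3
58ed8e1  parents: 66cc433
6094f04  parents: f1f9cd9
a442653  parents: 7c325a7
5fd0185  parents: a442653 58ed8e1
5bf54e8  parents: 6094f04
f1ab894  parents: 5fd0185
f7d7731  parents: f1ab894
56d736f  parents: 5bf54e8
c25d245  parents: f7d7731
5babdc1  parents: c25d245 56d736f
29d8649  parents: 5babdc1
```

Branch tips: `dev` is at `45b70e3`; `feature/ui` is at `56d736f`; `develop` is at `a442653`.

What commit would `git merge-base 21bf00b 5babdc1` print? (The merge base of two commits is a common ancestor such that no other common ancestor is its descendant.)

21bf00b

Ancestors of 21bf00b: {21bf00b, e6e54c3, f1f9cd9}.
Ancestors of 5babdc1: {21bf00b, 45b70e3, 56d736f, 58ed8e1, 5babdc1, 5bf54e8, 5fd0185, 6094f04, 66cc433, 7c325a7, a442653, c25d245, ced2c68, e6e54c3, f1ab894, f1f9cd9, f7d7731}.
Common ancestors: {21bf00b, e6e54c3, f1f9cd9}.
Among these, 21bf00b is not an ancestor of any other common ancestor — it is the merge base.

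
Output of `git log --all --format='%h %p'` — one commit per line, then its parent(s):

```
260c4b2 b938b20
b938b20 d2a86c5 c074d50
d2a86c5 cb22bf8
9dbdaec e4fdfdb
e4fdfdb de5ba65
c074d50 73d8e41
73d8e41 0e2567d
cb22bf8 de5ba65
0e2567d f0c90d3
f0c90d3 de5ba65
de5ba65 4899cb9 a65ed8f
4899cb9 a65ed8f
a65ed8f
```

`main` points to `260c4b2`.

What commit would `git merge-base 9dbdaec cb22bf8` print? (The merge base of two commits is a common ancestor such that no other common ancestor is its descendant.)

de5ba65

Ancestors of 9dbdaec: {4899cb9, 9dbdaec, a65ed8f, de5ba65, e4fdfdb}.
Ancestors of cb22bf8: {4899cb9, a65ed8f, cb22bf8, de5ba65}.
Common ancestors: {4899cb9, a65ed8f, de5ba65}.
Among these, de5ba65 is not an ancestor of any other common ancestor — it is the merge base.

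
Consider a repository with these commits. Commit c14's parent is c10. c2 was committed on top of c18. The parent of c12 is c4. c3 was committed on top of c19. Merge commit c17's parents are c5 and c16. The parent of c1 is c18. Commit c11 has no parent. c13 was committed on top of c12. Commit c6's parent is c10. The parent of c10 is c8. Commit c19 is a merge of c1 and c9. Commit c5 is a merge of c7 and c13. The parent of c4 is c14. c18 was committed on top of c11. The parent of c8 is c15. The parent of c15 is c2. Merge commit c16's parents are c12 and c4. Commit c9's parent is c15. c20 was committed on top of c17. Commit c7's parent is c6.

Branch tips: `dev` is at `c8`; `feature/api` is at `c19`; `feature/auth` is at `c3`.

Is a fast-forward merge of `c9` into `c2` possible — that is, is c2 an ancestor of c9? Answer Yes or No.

A fast-forward from c2 to c9 is possible iff c2 is an ancestor of c9.
Ancestors of c9: {c11, c15, c18, c2, c9}.
c2 is among them, so fast-forward is possible.

Yes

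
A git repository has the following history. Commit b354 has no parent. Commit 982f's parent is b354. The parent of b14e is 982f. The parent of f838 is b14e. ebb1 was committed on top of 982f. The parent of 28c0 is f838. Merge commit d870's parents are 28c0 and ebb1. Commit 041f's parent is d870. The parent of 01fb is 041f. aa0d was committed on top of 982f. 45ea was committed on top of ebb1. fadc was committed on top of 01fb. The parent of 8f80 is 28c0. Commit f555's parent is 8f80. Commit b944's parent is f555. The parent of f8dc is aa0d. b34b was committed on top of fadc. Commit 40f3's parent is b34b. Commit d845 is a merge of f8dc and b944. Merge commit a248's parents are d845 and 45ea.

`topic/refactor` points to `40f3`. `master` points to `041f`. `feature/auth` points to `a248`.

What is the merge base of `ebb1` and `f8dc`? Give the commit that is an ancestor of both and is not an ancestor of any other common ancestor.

Ancestors of ebb1: {982f, b354, ebb1}.
Ancestors of f8dc: {982f, aa0d, b354, f8dc}.
Common ancestors: {982f, b354}.
Among these, 982f is not an ancestor of any other common ancestor — it is the merge base.

982f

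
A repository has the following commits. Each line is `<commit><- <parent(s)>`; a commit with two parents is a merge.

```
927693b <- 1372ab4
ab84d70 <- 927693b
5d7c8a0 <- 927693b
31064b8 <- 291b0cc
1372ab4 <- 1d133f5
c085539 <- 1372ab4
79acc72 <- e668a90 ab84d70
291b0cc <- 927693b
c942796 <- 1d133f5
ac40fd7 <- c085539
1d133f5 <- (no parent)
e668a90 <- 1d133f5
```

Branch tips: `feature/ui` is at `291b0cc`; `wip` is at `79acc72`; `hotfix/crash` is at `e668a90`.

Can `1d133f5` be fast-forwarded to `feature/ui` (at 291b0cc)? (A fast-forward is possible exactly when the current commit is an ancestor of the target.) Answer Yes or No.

Yes

A fast-forward from 1d133f5 to 291b0cc is possible iff 1d133f5 is an ancestor of 291b0cc.
Ancestors of 291b0cc: {1372ab4, 1d133f5, 291b0cc, 927693b}.
1d133f5 is among them, so fast-forward is possible.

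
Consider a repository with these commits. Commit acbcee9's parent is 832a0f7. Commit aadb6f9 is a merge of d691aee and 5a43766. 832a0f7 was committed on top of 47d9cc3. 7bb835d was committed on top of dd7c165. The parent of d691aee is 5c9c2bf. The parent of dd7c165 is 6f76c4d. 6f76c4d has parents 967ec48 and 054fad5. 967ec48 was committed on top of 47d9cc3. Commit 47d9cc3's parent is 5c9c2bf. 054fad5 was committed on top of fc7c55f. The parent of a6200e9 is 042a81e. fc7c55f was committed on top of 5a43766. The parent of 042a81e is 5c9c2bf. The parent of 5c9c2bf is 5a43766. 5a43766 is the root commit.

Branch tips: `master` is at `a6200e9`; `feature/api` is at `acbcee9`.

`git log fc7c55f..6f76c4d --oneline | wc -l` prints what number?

Reachable from 6f76c4d: {054fad5, 47d9cc3, 5a43766, 5c9c2bf, 6f76c4d, 967ec48, fc7c55f}.
Reachable from fc7c55f: {5a43766, fc7c55f}.
In 6f76c4d's history but not fc7c55f's: {054fad5, 47d9cc3, 5c9c2bf, 6f76c4d, 967ec48} — 5 commits.

5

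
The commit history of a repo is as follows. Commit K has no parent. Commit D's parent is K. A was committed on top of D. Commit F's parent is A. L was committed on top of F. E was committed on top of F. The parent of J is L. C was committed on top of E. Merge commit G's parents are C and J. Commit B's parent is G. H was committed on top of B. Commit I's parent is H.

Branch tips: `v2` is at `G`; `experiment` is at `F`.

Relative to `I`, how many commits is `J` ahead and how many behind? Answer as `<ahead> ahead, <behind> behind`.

Reachable from J: {A, D, F, J, K, L}.
Reachable from I: {A, B, C, D, E, F, G, H, I, J, K, L}.
Only in J's history (ahead): {} — 0.
Only in I's history (behind): {B, C, E, G, H, I} — 6.

0 ahead, 6 behind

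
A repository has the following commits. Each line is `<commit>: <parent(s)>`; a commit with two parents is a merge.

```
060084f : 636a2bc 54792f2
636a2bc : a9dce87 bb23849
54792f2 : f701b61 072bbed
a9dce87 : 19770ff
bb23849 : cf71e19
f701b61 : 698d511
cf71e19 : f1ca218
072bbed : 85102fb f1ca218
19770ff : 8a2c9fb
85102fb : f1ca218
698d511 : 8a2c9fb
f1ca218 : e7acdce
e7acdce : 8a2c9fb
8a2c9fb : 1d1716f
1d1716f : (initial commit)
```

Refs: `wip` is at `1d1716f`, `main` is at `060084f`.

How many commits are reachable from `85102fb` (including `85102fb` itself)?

5

Walking parent pointers from 85102fb: reachable set = {1d1716f, 85102fb, 8a2c9fb, e7acdce, f1ca218}.
That is 5 commits.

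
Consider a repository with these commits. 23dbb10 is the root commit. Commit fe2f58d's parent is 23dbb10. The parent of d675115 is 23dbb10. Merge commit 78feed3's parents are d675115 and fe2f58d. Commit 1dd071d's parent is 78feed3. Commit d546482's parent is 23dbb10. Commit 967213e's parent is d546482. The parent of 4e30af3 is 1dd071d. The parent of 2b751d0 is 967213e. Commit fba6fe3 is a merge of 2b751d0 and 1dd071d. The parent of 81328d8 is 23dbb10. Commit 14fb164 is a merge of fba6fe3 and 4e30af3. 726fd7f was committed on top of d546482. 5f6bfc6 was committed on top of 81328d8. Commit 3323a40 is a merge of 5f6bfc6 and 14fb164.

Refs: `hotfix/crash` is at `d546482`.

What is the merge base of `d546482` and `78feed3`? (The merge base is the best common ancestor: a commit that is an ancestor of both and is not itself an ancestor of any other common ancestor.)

23dbb10

Ancestors of d546482: {23dbb10, d546482}.
Ancestors of 78feed3: {23dbb10, 78feed3, d675115, fe2f58d}.
Common ancestors: {23dbb10}.
The only common ancestor is 23dbb10, so it is the merge base.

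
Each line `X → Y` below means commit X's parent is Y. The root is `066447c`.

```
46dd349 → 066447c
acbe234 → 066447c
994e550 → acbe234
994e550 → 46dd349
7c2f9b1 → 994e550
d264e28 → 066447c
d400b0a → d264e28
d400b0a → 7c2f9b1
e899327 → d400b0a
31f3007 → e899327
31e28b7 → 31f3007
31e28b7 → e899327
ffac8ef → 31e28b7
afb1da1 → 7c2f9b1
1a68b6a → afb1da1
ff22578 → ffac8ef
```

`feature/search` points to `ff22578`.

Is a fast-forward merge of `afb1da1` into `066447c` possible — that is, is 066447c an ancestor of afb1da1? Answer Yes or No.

Yes

A fast-forward from 066447c to afb1da1 is possible iff 066447c is an ancestor of afb1da1.
Ancestors of afb1da1: {066447c, 46dd349, 7c2f9b1, 994e550, acbe234, afb1da1}.
066447c is among them, so fast-forward is possible.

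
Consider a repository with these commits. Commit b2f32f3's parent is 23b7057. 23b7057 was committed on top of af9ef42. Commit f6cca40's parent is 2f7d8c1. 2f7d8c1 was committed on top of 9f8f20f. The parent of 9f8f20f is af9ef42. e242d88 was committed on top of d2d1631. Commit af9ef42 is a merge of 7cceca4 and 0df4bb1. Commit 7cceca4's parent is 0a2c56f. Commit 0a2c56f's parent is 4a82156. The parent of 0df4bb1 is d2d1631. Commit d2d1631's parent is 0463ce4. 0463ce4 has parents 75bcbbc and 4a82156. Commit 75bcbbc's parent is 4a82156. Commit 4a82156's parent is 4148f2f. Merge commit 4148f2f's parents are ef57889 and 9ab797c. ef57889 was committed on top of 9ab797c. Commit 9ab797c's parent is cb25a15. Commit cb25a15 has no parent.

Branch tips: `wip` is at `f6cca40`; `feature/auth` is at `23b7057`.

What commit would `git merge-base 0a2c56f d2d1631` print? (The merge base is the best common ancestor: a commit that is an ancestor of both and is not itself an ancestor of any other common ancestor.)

Ancestors of 0a2c56f: {0a2c56f, 4148f2f, 4a82156, 9ab797c, cb25a15, ef57889}.
Ancestors of d2d1631: {0463ce4, 4148f2f, 4a82156, 75bcbbc, 9ab797c, cb25a15, d2d1631, ef57889}.
Common ancestors: {4148f2f, 4a82156, 9ab797c, cb25a15, ef57889}.
Among these, 4a82156 is not an ancestor of any other common ancestor — it is the merge base.

4a82156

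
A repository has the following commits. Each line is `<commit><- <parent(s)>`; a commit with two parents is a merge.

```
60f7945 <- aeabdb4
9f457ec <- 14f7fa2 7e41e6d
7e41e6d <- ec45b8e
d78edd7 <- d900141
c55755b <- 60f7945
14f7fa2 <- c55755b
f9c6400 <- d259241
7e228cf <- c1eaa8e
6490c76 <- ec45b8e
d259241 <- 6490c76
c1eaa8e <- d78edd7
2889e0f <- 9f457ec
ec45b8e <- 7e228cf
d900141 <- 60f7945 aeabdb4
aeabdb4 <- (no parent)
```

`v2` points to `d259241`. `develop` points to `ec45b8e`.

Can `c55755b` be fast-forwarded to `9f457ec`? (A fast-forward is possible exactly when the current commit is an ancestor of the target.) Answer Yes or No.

A fast-forward from c55755b to 9f457ec is possible iff c55755b is an ancestor of 9f457ec.
Ancestors of 9f457ec: {14f7fa2, 60f7945, 7e228cf, 7e41e6d, 9f457ec, aeabdb4, c1eaa8e, c55755b, d78edd7, d900141, ec45b8e}.
c55755b is among them, so fast-forward is possible.

Yes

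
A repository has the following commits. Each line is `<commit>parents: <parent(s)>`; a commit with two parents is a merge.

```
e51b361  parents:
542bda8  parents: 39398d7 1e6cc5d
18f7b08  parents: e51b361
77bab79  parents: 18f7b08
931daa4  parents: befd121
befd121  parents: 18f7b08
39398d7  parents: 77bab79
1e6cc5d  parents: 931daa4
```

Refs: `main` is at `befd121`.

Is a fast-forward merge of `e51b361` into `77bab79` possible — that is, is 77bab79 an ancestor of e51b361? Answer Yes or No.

No

A fast-forward from 77bab79 to e51b361 is possible iff 77bab79 is an ancestor of e51b361.
Ancestors of e51b361: {e51b361}.
77bab79 is not among them, so fast-forward is not possible.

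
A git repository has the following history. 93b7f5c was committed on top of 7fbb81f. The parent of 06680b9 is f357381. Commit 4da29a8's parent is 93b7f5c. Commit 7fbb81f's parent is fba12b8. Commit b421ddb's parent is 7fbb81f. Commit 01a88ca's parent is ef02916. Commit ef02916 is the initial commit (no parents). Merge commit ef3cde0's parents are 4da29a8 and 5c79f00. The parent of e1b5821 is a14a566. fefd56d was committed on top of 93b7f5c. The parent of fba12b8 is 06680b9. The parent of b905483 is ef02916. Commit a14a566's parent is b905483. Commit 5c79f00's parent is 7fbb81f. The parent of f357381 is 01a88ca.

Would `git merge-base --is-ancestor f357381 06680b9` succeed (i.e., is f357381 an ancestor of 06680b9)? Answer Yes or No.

Ancestors of 06680b9 (commits reachable by following parents): {01a88ca, 06680b9, ef02916, f357381}.
f357381 is in that set, so it is an ancestor of 06680b9.

Yes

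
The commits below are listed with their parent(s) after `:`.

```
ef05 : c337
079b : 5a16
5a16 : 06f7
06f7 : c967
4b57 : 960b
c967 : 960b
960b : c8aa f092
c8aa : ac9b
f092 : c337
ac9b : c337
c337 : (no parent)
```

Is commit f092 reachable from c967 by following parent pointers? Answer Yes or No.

Ancestors of c967 (commits reachable by following parents): {960b, ac9b, c337, c8aa, c967, f092}.
f092 is in that set, so it is an ancestor of c967.

Yes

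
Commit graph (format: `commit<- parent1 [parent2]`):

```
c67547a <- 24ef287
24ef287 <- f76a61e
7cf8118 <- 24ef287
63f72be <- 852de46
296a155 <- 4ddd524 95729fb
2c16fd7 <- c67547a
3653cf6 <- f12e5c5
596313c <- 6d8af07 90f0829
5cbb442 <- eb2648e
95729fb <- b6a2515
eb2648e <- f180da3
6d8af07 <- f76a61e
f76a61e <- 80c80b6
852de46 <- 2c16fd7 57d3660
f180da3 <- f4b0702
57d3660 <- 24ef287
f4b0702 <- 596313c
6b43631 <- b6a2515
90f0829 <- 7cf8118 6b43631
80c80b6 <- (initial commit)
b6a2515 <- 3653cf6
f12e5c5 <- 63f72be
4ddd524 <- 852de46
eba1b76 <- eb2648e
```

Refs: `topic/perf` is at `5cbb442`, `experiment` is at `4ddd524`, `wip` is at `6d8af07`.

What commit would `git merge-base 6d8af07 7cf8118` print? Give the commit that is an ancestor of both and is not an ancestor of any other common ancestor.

f76a61e

Ancestors of 6d8af07: {6d8af07, 80c80b6, f76a61e}.
Ancestors of 7cf8118: {24ef287, 7cf8118, 80c80b6, f76a61e}.
Common ancestors: {80c80b6, f76a61e}.
Among these, f76a61e is not an ancestor of any other common ancestor — it is the merge base.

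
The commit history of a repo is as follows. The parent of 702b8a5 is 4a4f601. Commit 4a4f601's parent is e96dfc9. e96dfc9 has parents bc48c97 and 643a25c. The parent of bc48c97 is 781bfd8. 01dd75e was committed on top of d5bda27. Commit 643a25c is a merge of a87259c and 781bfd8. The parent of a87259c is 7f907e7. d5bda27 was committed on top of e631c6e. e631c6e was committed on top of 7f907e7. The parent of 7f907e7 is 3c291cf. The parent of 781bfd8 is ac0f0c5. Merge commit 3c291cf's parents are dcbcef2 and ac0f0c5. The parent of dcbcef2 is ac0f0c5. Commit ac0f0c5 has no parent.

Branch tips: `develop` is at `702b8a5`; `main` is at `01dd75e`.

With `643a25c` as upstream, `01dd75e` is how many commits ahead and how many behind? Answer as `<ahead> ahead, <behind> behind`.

Reachable from 01dd75e: {01dd75e, 3c291cf, 7f907e7, ac0f0c5, d5bda27, dcbcef2, e631c6e}.
Reachable from 643a25c: {3c291cf, 643a25c, 781bfd8, 7f907e7, a87259c, ac0f0c5, dcbcef2}.
Only in 01dd75e's history (ahead): {01dd75e, d5bda27, e631c6e} — 3.
Only in 643a25c's history (behind): {643a25c, 781bfd8, a87259c} — 3.

3 ahead, 3 behind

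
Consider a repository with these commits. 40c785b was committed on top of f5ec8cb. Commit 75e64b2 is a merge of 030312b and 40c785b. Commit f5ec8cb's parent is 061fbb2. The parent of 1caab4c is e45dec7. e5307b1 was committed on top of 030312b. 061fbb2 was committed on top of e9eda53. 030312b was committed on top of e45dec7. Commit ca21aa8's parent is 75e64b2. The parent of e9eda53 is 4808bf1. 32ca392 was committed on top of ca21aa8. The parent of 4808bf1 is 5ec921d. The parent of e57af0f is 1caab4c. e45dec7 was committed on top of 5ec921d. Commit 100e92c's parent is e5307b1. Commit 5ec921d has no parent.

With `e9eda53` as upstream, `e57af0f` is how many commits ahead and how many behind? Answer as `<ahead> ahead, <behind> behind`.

Reachable from e57af0f: {1caab4c, 5ec921d, e45dec7, e57af0f}.
Reachable from e9eda53: {4808bf1, 5ec921d, e9eda53}.
Only in e57af0f's history (ahead): {1caab4c, e45dec7, e57af0f} — 3.
Only in e9eda53's history (behind): {4808bf1, e9eda53} — 2.

3 ahead, 2 behind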